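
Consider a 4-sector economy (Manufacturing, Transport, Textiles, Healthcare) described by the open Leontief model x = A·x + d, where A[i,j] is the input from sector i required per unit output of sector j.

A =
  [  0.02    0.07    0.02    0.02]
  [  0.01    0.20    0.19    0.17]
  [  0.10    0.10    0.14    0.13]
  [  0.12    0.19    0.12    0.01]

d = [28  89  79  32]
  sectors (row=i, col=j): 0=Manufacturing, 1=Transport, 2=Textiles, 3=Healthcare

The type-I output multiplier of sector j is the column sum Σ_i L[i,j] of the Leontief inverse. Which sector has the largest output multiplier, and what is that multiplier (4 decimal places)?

Form M = I − A:
  [  0.98   -0.07   -0.02   -0.02]
  [ -0.01    0.80   -0.19   -0.17]
  [ -0.10   -0.10    0.86   -0.13]
  [ -0.12   -0.19   -0.12    0.99]
Leontief inverse L = M⁻¹:
  [  1.0328    0.1082    0.0544    0.0466]
  [  0.0834    1.3671    0.3432    0.2815]
  [  0.1540    0.2172    1.2428    0.2036]
  [  0.1599    0.3018    0.2231    1.0945]
Total output x = L · d:
  x_0 = 1.0328·28 + 0.1082·89 + 0.0544·79 + 0.0466·32 = 44.3423
  x_1 = 0.0834·28 + 1.3671·89 + 0.3432·79 + 0.2815·32 = 160.1300
  x_2 = 0.1540·28 + 0.2172·89 + 1.2428·79 + 0.2036·32 = 128.3318
  x_3 = 0.1599·28 + 0.3018·89 + 0.2231·79 + 1.0945·32 = 83.9854
Output multipliers (column sums of L):
  Manufacturing: 1.4300
  Transport: 1.9943
  Textiles: 1.8635
  Healthcare: 1.6262

Transport (1.9943)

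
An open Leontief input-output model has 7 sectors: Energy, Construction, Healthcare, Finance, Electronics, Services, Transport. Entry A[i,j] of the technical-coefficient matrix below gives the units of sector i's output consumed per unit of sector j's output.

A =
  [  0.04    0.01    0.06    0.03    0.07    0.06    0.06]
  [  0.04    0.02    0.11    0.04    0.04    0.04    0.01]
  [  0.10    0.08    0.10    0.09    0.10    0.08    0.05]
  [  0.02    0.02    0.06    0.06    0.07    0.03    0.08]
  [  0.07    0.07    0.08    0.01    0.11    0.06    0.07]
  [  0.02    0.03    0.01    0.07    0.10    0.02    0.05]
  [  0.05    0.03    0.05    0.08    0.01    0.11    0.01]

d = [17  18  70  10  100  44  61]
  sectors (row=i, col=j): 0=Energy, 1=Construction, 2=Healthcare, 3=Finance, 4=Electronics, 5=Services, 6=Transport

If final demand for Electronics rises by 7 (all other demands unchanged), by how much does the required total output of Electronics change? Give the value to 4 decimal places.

8.1858

Form M = I − A:
  [  0.96   -0.01   -0.06   -0.03   -0.07   -0.06   -0.06]
  [ -0.04    0.98   -0.11   -0.04   -0.04   -0.04   -0.01]
  [ -0.10   -0.08    0.90   -0.09   -0.10   -0.08   -0.05]
  [ -0.02   -0.02   -0.06    0.94   -0.07   -0.03   -0.08]
  [ -0.07   -0.07   -0.08   -0.01    0.89   -0.06   -0.07]
  [ -0.02   -0.03   -0.01   -0.07   -0.10    0.98   -0.05]
  [ -0.05   -0.03   -0.05   -0.08   -0.01   -0.11    0.99]
Leontief inverse L = M⁻¹:
  [  1.0689    0.0335    0.0953    0.0602    0.1125    0.0931    0.0875]
  [  0.0697    1.0438    0.1471    0.0700    0.0827    0.0703    0.0373]
  [  0.1505    0.1196    1.1680    0.1422    0.1760    0.1358    0.1001]
  [  0.0499    0.0441    0.0981    1.0919    0.1113    0.0652    0.1078]
  [  0.1124    0.1032    0.1345    0.0504    1.1694    0.1072    0.1068]
  [  0.0443    0.0501    0.0433    0.0936    0.1366    1.0484    0.0756]
  [  0.0738    0.0495    0.0824    0.1115    0.0531    0.1365    1.0389]
Total output x = L · d:
  x_0 = 1.0689·17 + 0.0335·18 + 0.0953·70 + 0.0602·10 + 0.1125·100 + 0.0931·44 + 0.0875·61 = 46.7243
  x_1 = 0.0697·17 + 1.0438·18 + 0.1471·70 + 0.0700·10 + 0.0827·100 + 0.0703·44 + 0.0373·61 = 44.6072
  x_2 = 0.1505·17 + 0.1196·18 + 1.1680·70 + 0.1422·10 + 0.1760·100 + 0.1358·44 + 0.1001·61 = 117.5731
  x_3 = 0.0499·17 + 0.0441·18 + 0.0981·70 + 1.0919·10 + 0.1113·100 + 0.0652·44 + 0.1078·61 = 40.0098
  x_4 = 0.1124·17 + 0.1032·18 + 0.1345·70 + 0.0504·10 + 1.1694·100 + 0.1072·44 + 0.1068·61 = 141.8655
  x_5 = 0.0443·17 + 0.0501·18 + 0.0433·70 + 0.0936·10 + 0.1366·100 + 1.0484·44 + 0.0756·61 = 70.0217
  x_6 = 0.0738·17 + 0.0495·18 + 0.0824·70 + 0.1115·10 + 0.0531·100 + 0.1365·44 + 1.0389·61 = 83.7120
Δx_4 = L[4,4] · Δd_4 = 1.1694 · 7 = 8.1858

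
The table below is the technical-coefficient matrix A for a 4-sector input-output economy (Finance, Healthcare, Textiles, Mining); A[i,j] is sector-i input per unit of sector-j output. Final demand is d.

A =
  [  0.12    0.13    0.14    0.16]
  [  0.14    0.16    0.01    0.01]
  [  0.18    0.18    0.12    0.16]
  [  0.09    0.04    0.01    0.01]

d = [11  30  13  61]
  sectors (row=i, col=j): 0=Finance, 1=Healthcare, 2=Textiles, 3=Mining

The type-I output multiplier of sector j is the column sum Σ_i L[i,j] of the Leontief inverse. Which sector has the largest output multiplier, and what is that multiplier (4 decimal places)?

Finance (1.8981)

Form M = I − A:
  [  0.88   -0.13   -0.14   -0.16]
  [ -0.14    0.84   -0.01   -0.01]
  [ -0.18   -0.18    0.88   -0.16]
  [ -0.09   -0.04   -0.01    0.99]
Leontief inverse L = M⁻¹:
  [  1.2413    0.2468    0.2030    0.2359]
  [  0.2122    1.2363    0.0484    0.0546]
  [  0.3200    0.3171    1.1937    0.2478]
  [  0.1246    0.0756    0.0325    1.0363]
Total output x = L · d:
  x_0 = 1.2413·11 + 0.2468·30 + 0.2030·13 + 0.2359·61 = 38.0875
  x_1 = 0.2122·11 + 1.2363·30 + 0.0484·13 + 0.0546·61 = 43.3829
  x_2 = 0.3200·11 + 0.3171·30 + 1.1937·13 + 0.2478·61 = 43.6685
  x_3 = 0.1246·11 + 0.0756·30 + 0.0325·13 + 1.0363·61 = 67.2726
Output multipliers (column sums of L):
  Finance: 1.8981
  Healthcare: 1.8758
  Textiles: 1.4775
  Mining: 1.5746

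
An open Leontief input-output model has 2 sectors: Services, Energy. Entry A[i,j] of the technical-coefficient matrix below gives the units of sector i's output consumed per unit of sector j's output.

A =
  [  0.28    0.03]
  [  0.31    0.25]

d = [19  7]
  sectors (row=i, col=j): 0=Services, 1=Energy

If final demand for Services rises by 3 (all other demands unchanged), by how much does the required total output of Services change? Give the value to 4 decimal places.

4.2397

Form M = I − A:
  [  0.72   -0.03]
  [ -0.31    0.75]
Leontief inverse L = M⁻¹:
  [  1.4132    0.0565]
  [  0.5841    1.3567]
Total output x = L · d:
  x_0 = 1.4132·19 + 0.0565·7 = 27.2470
  x_1 = 0.5841·19 + 1.3567·7 = 20.5954
Δx_0 = L[0,0] · Δd_0 = 1.4132 · 3 = 4.2397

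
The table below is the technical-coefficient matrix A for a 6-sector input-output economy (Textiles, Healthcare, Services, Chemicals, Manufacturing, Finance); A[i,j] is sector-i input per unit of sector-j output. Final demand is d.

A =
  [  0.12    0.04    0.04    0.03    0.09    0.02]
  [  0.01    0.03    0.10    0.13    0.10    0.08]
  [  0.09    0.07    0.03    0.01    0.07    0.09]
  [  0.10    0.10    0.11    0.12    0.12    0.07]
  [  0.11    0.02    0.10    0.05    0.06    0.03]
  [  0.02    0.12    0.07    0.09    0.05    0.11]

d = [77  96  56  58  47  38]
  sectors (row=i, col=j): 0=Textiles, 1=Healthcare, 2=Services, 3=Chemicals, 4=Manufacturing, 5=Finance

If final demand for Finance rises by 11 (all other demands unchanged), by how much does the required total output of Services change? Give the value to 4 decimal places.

1.4241

Form M = I − A:
  [  0.88   -0.04   -0.04   -0.03   -0.09   -0.02]
  [ -0.01    0.97   -0.10   -0.13   -0.10   -0.08]
  [ -0.09   -0.07    0.97   -0.01   -0.07   -0.09]
  [ -0.10   -0.10   -0.11    0.88   -0.12   -0.07]
  [ -0.11   -0.02   -0.10   -0.05    0.94   -0.03]
  [ -0.02   -0.12   -0.07   -0.09   -0.05    0.89]
Leontief inverse L = M⁻¹:
  [  1.1708    0.0697    0.0804    0.0640    0.1364    0.0503]
  [  0.0742    1.0854    0.1632    0.1881    0.1660    0.1361]
  [  0.1348    0.1070    1.0750    0.0526    0.1179    0.1295]
  [  0.1869    0.1665    0.1922    1.1957    0.2100    0.1397]
  [  0.1653    0.0571    0.1418    0.0857    1.1108    0.0674]
  [  0.0751    0.1764    0.1358    0.1567    0.1184    1.1712]
Total output x = L · d:
  x_0 = 1.1708·77 + 0.0697·96 + 0.0804·56 + 0.0640·58 + 0.1364·47 + 0.0503·38 = 113.3880
  x_1 = 0.0742·77 + 1.0854·96 + 0.1632·56 + 0.1881·58 + 0.1660·47 + 0.1361·38 = 142.9410
  x_2 = 0.1348·77 + 0.1070·96 + 1.0750·56 + 0.0526·58 + 0.1179·47 + 0.1295·38 = 94.3630
  x_3 = 0.1869·77 + 0.1665·96 + 0.1922·56 + 1.1957·58 + 0.2100·47 + 0.1397·38 = 125.6619
  x_4 = 0.1653·77 + 0.0571·96 + 0.1418·56 + 0.0857·58 + 1.1108·47 + 0.0674·38 = 85.8883
  x_5 = 0.0751·77 + 0.1764·96 + 0.1358·56 + 0.1567·58 + 0.1184·47 + 1.1712·38 = 89.4720
Δx_2 = L[2,5] · Δd_5 = 0.1295 · 11 = 1.4241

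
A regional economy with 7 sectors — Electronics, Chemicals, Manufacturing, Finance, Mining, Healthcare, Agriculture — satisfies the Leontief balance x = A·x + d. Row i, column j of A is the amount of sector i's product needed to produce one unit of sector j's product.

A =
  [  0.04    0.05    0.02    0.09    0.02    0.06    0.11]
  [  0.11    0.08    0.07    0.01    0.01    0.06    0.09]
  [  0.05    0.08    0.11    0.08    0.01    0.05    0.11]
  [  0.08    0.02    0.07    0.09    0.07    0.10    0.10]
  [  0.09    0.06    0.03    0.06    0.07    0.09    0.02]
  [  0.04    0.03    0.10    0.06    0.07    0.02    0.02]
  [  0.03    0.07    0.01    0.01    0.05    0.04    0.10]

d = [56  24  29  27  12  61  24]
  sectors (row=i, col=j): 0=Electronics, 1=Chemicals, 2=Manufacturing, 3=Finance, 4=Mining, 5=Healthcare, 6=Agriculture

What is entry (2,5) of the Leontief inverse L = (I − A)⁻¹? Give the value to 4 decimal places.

L[2,5] = 0.0973

Form M = I − A:
  [  0.96   -0.05   -0.02   -0.09   -0.02   -0.06   -0.11]
  [ -0.11    0.92   -0.07   -0.01   -0.01   -0.06   -0.09]
  [ -0.05   -0.08    0.89   -0.08   -0.01   -0.05   -0.11]
  [ -0.08   -0.02   -0.07    0.91   -0.07   -0.10   -0.10]
  [ -0.09   -0.06   -0.03   -0.06    0.93   -0.09   -0.02]
  [ -0.04   -0.03   -0.10   -0.06   -0.07    0.98   -0.02]
  [ -0.03   -0.07   -0.01   -0.01   -0.05   -0.04    0.90]
Leontief inverse L = M⁻¹:
  [  1.0786    0.0851    0.0552    0.1240    0.0502    0.0980    0.1642]
  [  0.1505    1.1228    0.1093    0.0473    0.0356    0.0978    0.1522]
  [  0.0994    0.1289    1.1602    0.1245    0.0426    0.0973    0.1838]
  [  0.1314    0.0677    0.1209    1.1425    0.1115    0.1521    0.1704]
  [  0.1346    0.0976    0.0716    0.1029    1.1017    0.1326    0.0738]
  [  0.0777    0.0642    0.1372    0.0972    0.0945    1.0575    0.0691]
  [  0.0611    0.1006    0.0347    0.0319    0.0716    0.0680    1.1395]
Total output x = L · d:
  x_0 = 1.0786·56 + 0.0851·24 + 0.0552·29 + 0.1240·27 + 0.0502·12 + 0.0980·61 + 0.1642·24 = 77.9148
  x_1 = 0.1505·56 + 1.1228·24 + 0.1093·29 + 0.0473·27 + 0.0356·12 + 0.0978·61 + 0.1522·24 = 49.8681
  x_2 = 0.0994·56 + 0.1289·24 + 1.1602·29 + 0.1245·27 + 0.0426·12 + 0.0973·61 + 0.1838·24 = 56.5204
  x_3 = 0.1314·56 + 0.0677·24 + 0.1209·29 + 1.1425·27 + 0.1115·12 + 0.1521·61 + 0.1704·24 = 58.0430
  x_4 = 0.1346·56 + 0.0976·24 + 0.0716·29 + 0.1029·27 + 1.1017·12 + 0.1326·61 + 0.0738·24 = 37.8119
  x_5 = 0.0777·56 + 0.0642·24 + 0.1372·29 + 0.0972·27 + 0.0945·12 + 1.0575·61 + 0.0691·24 = 79.7912
  x_6 = 0.0611·56 + 0.1006·24 + 0.0347·29 + 0.0319·27 + 0.0716·12 + 0.0680·61 + 1.1395·24 = 40.0623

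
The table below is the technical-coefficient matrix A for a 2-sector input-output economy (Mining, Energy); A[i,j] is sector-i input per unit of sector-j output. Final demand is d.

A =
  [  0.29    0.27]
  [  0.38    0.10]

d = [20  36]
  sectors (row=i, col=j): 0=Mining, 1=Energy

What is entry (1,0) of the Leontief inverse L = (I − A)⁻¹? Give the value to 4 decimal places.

Form M = I − A:
  [  0.71   -0.27]
  [ -0.38    0.90]
Leontief inverse L = M⁻¹:
  [  1.6779    0.5034]
  [  0.7084    1.3236]
Total output x = L · d:
  x_0 = 1.6779·20 + 0.5034·36 = 51.6779
  x_1 = 0.7084·20 + 1.3236·36 = 61.8195

L[1,0] = 0.7084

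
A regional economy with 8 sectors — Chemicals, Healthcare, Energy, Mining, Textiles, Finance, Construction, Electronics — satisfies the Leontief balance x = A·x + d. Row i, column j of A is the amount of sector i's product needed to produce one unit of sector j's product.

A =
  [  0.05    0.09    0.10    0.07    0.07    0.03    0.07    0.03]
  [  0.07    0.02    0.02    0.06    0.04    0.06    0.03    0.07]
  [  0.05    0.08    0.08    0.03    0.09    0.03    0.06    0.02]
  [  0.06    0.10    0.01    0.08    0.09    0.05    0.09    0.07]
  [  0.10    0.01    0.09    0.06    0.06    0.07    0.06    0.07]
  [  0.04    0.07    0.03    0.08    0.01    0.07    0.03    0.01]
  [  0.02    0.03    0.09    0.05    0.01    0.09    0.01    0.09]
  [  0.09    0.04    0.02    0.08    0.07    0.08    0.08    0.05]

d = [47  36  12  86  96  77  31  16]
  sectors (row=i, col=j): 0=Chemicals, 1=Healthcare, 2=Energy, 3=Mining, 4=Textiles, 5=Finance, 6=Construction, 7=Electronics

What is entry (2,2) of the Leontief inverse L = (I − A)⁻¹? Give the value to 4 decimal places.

L[2,2] = 1.1282

Form M = I − A:
  [  0.95   -0.09   -0.10   -0.07   -0.07   -0.03   -0.07   -0.03]
  [ -0.07    0.98   -0.02   -0.06   -0.04   -0.06   -0.03   -0.07]
  [ -0.05   -0.08    0.92   -0.03   -0.09   -0.03   -0.06   -0.02]
  [ -0.06   -0.10   -0.01    0.92   -0.09   -0.05   -0.09   -0.07]
  [ -0.10   -0.01   -0.09   -0.06    0.94   -0.07   -0.06   -0.07]
  [ -0.04   -0.07   -0.03   -0.08   -0.01    0.93   -0.03   -0.01]
  [ -0.02   -0.03   -0.09   -0.05   -0.01   -0.09    0.99   -0.09]
  [ -0.09   -0.04   -0.02   -0.08   -0.07   -0.08   -0.08    0.95]
Leontief inverse L = M⁻¹:
  [  1.1056    0.1412    0.1529    0.1271    0.1232    0.0842    0.1197    0.0792]
  [  0.1117    1.0605    0.0564    0.1062    0.0786    0.1011    0.0693    0.1041]
  [  0.0987    0.1217    1.1282    0.0786    0.1346    0.0770    0.1017    0.0620]
  [  0.1218    0.1524    0.0635    1.1462    0.1435    0.1130    0.1436    0.1262]
  [  0.1564    0.0672    0.1466    0.1210    1.1152    0.1256    0.1138    0.1162]
  [  0.0749    0.1070    0.0590    0.1205    0.0428    1.1058    0.0625    0.0411]
  [  0.0624    0.0727    0.1240    0.0959    0.0504    0.1317    1.0498    0.1216]
  [  0.1449    0.0935    0.0722    0.1418    0.1199    0.1368    0.1305    1.0987]
Total output x = L · d:
  x_0 = 1.1056·47 + 0.1412·36 + 0.1529·12 + 0.1271·86 + 0.1232·96 + 0.0842·77 + 0.1197·31 + 0.0792·16 = 93.0976
  x_1 = 0.1117·47 + 1.0605·36 + 0.0564·12 + 0.1062·86 + 0.0786·96 + 0.1011·77 + 0.0693·31 + 0.1041·16 = 72.3864
  x_2 = 0.0987·47 + 0.1217·36 + 1.1282·12 + 0.0786·86 + 0.1346·96 + 0.0770·77 + 0.1017·31 + 0.0620·16 = 52.3118
  x_3 = 0.1218·47 + 0.1524·36 + 0.0635·12 + 1.1462·86 + 0.1435·96 + 0.1130·77 + 0.1436·31 + 0.1262·16 = 139.4977
  x_4 = 0.1564·47 + 0.0672·36 + 0.1466·12 + 0.1210·86 + 1.1152·96 + 0.1256·77 + 0.1138·31 + 0.1162·16 = 144.0437
  x_5 = 0.0749·47 + 0.1070·36 + 0.0590·12 + 0.1205·86 + 0.0428·96 + 1.1058·77 + 0.0625·31 + 0.0411·16 = 110.2928
  x_6 = 0.0624·47 + 0.0727·36 + 0.1240·12 + 0.0959·86 + 0.0504·96 + 0.1317·77 + 1.0498·31 + 0.1216·16 = 64.7529
  x_7 = 0.1449·47 + 0.0935·36 + 0.0722·12 + 0.1418·86 + 0.1199·96 + 0.1368·77 + 0.1305·31 + 1.0987·16 = 66.9126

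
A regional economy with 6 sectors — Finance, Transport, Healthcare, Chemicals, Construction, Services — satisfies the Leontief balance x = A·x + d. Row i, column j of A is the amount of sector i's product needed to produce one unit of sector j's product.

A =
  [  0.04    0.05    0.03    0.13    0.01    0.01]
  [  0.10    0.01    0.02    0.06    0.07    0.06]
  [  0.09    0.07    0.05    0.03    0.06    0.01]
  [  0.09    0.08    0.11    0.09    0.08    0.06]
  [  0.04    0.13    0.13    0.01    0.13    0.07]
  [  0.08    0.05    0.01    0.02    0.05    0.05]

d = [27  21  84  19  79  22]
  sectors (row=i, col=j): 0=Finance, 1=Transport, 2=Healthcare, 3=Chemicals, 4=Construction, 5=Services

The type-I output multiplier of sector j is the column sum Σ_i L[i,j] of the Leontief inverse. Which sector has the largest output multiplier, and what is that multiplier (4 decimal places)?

Form M = I − A:
  [  0.96   -0.05   -0.03   -0.13   -0.01   -0.01]
  [ -0.10    0.99   -0.02   -0.06   -0.07   -0.06]
  [ -0.09   -0.07    0.95   -0.03   -0.06   -0.01]
  [ -0.09   -0.08   -0.11    0.91   -0.08   -0.06]
  [ -0.04   -0.13   -0.13   -0.01    0.87   -0.07]
  [ -0.08   -0.05   -0.01   -0.02   -0.05    0.95]
Leontief inverse L = M⁻¹:
  [  1.0748    0.0783    0.0600    0.1618    0.0394    0.0300]
  [  0.1335    1.0456    0.0518    0.0926    0.1024    0.0814]
  [  0.1237    0.1010    1.0786    0.0615    0.0913    0.0296]
  [  0.1487    0.1329    0.1584    1.1376    0.1333    0.0933]
  [  0.0982    0.1825    0.1760    0.0472    1.1877    0.1049]
  [  0.1071    0.0751    0.0317    0.0456    0.0750    1.0672]
Total output x = L · d:
  x_0 = 1.0748·27 + 0.0783·21 + 0.0600·84 + 0.1618·19 + 0.0394·79 + 0.0300·22 = 42.5504
  x_1 = 0.1335·27 + 1.0456·21 + 0.0518·84 + 0.0926·19 + 0.1024·79 + 0.0814·22 = 41.5571
  x_2 = 0.1237·27 + 0.1010·21 + 1.0786·84 + 0.0615·19 + 0.0913·79 + 0.0296·22 = 105.0952
  x_3 = 0.1487·27 + 0.1329·21 + 0.1584·84 + 1.1376·19 + 0.1333·79 + 0.0933·22 = 54.3116
  x_4 = 0.0982·27 + 0.1825·21 + 0.1760·84 + 0.0472·19 + 1.1877·79 + 0.1049·22 = 118.3083
  x_5 = 0.1071·27 + 0.0751·21 + 0.0317·84 + 0.0456·19 + 0.0750·79 + 1.0672·22 = 37.4047
Output multipliers (column sums of L):
  Finance: 1.6859
  Transport: 1.6152
  Healthcare: 1.5567
  Chemicals: 1.5464
  Construction: 1.6292
  Services: 1.4065

Finance (1.6859)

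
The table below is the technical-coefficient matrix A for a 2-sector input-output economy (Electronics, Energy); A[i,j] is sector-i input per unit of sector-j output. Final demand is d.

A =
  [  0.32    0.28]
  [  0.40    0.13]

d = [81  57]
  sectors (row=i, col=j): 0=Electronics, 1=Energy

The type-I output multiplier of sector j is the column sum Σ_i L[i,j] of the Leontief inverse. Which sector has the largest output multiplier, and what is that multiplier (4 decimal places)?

Electronics (2.6480)

Form M = I − A:
  [  0.68   -0.28]
  [ -0.40    0.87]
Leontief inverse L = M⁻¹:
  [  1.8140    0.5838]
  [  0.8340    1.4178]
Total output x = L · d:
  x_0 = 1.8140·81 + 0.5838·57 = 180.2127
  x_1 = 0.8340·81 + 1.4178·57 = 148.3736
Output multipliers (column sums of L):
  Electronics: 2.6480
  Energy: 2.0017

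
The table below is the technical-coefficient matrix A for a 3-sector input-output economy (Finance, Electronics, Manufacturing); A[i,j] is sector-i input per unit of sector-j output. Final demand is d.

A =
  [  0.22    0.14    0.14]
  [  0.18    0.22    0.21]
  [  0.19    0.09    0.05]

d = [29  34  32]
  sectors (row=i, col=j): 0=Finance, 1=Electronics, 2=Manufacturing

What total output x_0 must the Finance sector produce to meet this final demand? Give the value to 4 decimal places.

Form M = I − A:
  [  0.78   -0.14   -0.14]
  [ -0.18    0.78   -0.21]
  [ -0.19   -0.09    0.95]
Leontief inverse L = M⁻¹:
  [  1.4140    0.2851    0.2714]
  [  0.4130    1.3989    0.3701]
  [  0.3219    0.1895    1.1420]
Total output x = L · d:
  x_0 = 1.4140·29 + 0.2851·34 + 0.2714·32 = 59.3827
  x_1 = 0.4130·29 + 1.3989·34 + 0.3701·32 = 71.3804
  x_2 = 0.3219·29 + 0.1895·34 + 1.1420·32 = 52.3231

59.3827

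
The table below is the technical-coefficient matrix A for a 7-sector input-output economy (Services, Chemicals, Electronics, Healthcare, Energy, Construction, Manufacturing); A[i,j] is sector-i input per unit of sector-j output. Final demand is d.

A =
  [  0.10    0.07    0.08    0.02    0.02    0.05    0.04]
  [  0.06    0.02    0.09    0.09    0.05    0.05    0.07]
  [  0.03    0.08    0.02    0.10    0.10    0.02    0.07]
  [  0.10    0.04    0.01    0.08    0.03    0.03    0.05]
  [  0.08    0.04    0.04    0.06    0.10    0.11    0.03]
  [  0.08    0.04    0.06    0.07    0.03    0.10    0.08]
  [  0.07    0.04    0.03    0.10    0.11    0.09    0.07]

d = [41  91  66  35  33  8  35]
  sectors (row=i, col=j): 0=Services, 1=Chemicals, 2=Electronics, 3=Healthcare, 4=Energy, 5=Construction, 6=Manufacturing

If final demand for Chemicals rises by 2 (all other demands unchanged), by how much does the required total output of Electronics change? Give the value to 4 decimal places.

0.2235

Form M = I − A:
  [  0.90   -0.07   -0.08   -0.02   -0.02   -0.05   -0.04]
  [ -0.06    0.98   -0.09   -0.09   -0.05   -0.05   -0.07]
  [ -0.03   -0.08    0.98   -0.10   -0.10   -0.02   -0.07]
  [ -0.10   -0.04   -0.01    0.92   -0.03   -0.03   -0.05]
  [ -0.08   -0.04   -0.04   -0.06    0.90   -0.11   -0.03]
  [ -0.08   -0.04   -0.06   -0.07   -0.03    0.90   -0.08]
  [ -0.07   -0.04   -0.03   -0.10   -0.11   -0.09    0.93]
Leontief inverse L = M⁻¹:
  [  1.1485    0.1034    0.1142    0.0667    0.0588    0.0894    0.0789]
  [  0.1165    1.0570    0.1213    0.1450    0.0966    0.0958    0.1129]
  [  0.0873    0.1117    1.0529    0.1540    0.1460    0.0685    0.1103]
  [  0.1478    0.0679    0.0387    1.1189    0.0609    0.0658    0.0822]
  [  0.1430    0.0780    0.0792    0.1149    1.1460    0.1655    0.0754]
  [  0.1419    0.0787    0.0977    0.1279    0.0767    1.1520    0.1278]
  [  0.1408    0.0810    0.0708    0.1625    0.1628    0.1512    1.1197]
Total output x = L · d:
  x_0 = 1.1485·41 + 0.1034·91 + 0.1142·66 + 0.0667·35 + 0.0588·33 + 0.0894·8 + 0.0789·35 = 71.7881
  x_1 = 0.1165·41 + 1.0570·91 + 0.1213·66 + 0.1450·35 + 0.0966·33 + 0.0958·8 + 0.1129·35 = 121.9515
  x_2 = 0.0873·41 + 0.1117·91 + 1.0529·66 + 0.1540·35 + 0.1460·33 + 0.0685·8 + 0.1103·35 = 97.8546
  x_3 = 0.1478·41 + 0.0679·91 + 0.0387·66 + 1.1189·35 + 0.0609·33 + 0.0658·8 + 0.0822·35 = 59.3723
  x_4 = 0.1430·41 + 0.0780·91 + 0.0792·66 + 0.1149·35 + 1.1460·33 + 0.1655·8 + 0.0754·35 = 63.9882
  x_5 = 0.1419·41 + 0.0787·91 + 0.0977·66 + 0.1279·35 + 0.0767·33 + 1.1520·8 + 0.1278·35 = 40.1223
  x_6 = 0.1408·41 + 0.0810·91 + 0.0708·66 + 0.1625·35 + 0.1628·33 + 0.1512·8 + 1.1197·35 = 69.2751
Δx_2 = L[2,1] · Δd_1 = 0.1117 · 2 = 0.2235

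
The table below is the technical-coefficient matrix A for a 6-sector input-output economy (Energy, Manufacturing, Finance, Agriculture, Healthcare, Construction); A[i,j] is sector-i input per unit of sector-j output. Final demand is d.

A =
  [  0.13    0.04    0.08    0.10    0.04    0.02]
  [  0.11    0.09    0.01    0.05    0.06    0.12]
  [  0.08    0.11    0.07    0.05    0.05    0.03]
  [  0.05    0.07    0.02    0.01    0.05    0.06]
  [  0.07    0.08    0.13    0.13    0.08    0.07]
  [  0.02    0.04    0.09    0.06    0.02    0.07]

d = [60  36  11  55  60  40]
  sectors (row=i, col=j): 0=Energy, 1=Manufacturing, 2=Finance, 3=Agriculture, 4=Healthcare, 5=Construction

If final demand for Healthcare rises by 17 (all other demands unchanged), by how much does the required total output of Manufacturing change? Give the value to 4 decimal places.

1.5888

Form M = I − A:
  [  0.87   -0.04   -0.08   -0.10   -0.04   -0.02]
  [ -0.11    0.91   -0.01   -0.05   -0.06   -0.12]
  [ -0.08   -0.11    0.93   -0.05   -0.05   -0.03]
  [ -0.05   -0.07   -0.02    0.99   -0.05   -0.06]
  [ -0.07   -0.08   -0.13   -0.13    0.92   -0.07]
  [ -0.02   -0.04   -0.09   -0.06   -0.02    0.93]
Leontief inverse L = M⁻¹:
  [  1.1870    0.0867    0.1217    0.1433    0.0729    0.0554]
  [  0.1660    1.1363    0.0577    0.0994    0.0935    0.1655]
  [  0.1356    0.1576    1.1091    0.0929    0.0831    0.0713]
  [  0.0848    0.0999    0.0493    1.0410    0.0714    0.0888]
  [  0.1400    0.1476    0.1871    0.1864    1.1257    0.1248]
  [  0.0543    0.0756    0.1196    0.0875    0.0424    1.0989]
Total output x = L · d:
  x_0 = 1.1870·60 + 0.0867·36 + 0.1217·11 + 0.1433·55 + 0.0729·60 + 0.0554·40 = 90.1499
  x_1 = 0.1660·60 + 1.1363·36 + 0.0577·11 + 0.0994·55 + 0.0935·60 + 0.1655·40 = 69.1962
  x_2 = 0.1356·60 + 0.1576·36 + 1.1091·11 + 0.0929·55 + 0.0831·60 + 0.0713·40 = 38.9524
  x_3 = 0.0848·60 + 0.0999·36 + 0.0493·11 + 1.0410·55 + 0.0714·60 + 0.0888·40 = 74.3180
  x_4 = 0.1400·60 + 0.1476·36 + 0.1871·11 + 0.1864·55 + 1.1257·60 + 0.1248·40 = 98.5587
  x_5 = 0.0543·60 + 0.0756·36 + 0.1196·11 + 0.0875·55 + 0.0424·60 + 1.0989·40 = 58.6095
Δx_1 = L[1,4] · Δd_4 = 0.0935 · 17 = 1.5888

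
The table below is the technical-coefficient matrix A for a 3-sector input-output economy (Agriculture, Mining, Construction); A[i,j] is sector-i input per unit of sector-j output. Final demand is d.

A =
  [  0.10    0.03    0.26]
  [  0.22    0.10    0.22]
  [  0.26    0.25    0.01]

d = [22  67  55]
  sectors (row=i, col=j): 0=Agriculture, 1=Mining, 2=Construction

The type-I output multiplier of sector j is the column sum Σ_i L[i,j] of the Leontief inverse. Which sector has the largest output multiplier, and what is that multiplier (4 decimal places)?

Agriculture (2.0926)

Form M = I − A:
  [  0.90   -0.03   -0.26]
  [ -0.22    0.90   -0.22]
  [ -0.26   -0.25    0.99]
Leontief inverse L = M⁻¹:
  [  1.2496    0.1416    0.3596]
  [  0.4111    1.2308    0.3815]
  [  0.4320    0.3480    1.2009]
Total output x = L · d:
  x_0 = 1.2496·22 + 0.1416·67 + 0.3596·55 = 56.7554
  x_1 = 0.4111·22 + 1.2308·67 + 0.3815·55 = 112.4853
  x_2 = 0.4320·22 + 0.3480·67 + 1.2009·55 = 98.8664
Output multipliers (column sums of L):
  Agriculture: 2.0926
  Mining: 1.7203
  Construction: 1.9420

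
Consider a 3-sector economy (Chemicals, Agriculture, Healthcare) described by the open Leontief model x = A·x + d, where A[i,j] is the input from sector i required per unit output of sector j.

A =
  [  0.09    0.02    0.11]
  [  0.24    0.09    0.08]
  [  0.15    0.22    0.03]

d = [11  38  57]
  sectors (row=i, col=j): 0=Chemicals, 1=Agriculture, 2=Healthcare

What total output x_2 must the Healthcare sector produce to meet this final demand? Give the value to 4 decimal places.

74.4982

Form M = I − A:
  [  0.91   -0.02   -0.11]
  [ -0.24    0.91   -0.08]
  [ -0.15   -0.22    0.97]
Leontief inverse L = M⁻¹:
  [  1.1360    0.0573    0.1335]
  [  0.3215    1.1375    0.1303]
  [  0.2486    0.2668    1.0811]
Total output x = L · d:
  x_0 = 1.1360·11 + 0.0573·38 + 0.1335·57 = 22.2841
  x_1 = 0.3215·11 + 1.1375·38 + 0.1303·57 = 54.1846
  x_2 = 0.2486·11 + 0.2668·38 + 1.0811·57 = 74.4982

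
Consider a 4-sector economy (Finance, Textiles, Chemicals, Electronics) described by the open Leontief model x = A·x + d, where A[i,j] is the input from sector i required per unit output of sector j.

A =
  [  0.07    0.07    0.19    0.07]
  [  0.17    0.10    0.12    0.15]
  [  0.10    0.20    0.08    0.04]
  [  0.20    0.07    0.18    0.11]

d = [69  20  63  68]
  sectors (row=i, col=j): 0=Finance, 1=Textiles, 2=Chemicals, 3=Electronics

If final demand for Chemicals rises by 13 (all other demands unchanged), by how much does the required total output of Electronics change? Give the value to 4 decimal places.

Form M = I − A:
  [  0.93   -0.07   -0.19   -0.07]
  [ -0.17    0.90   -0.12   -0.15]
  [ -0.10   -0.20    0.92   -0.04]
  [ -0.20   -0.07   -0.18    0.89]
Leontief inverse L = M⁻¹:
  [  1.1648    0.1649    0.2880    0.1323]
  [  0.3021    1.2127    0.2676    0.2402]
  [  0.2065    0.2899    1.1906    0.1186]
  [  0.3273    0.1911    0.3266    1.1962]
Total output x = L · d:
  x_0 = 1.1648·69 + 0.1649·20 + 0.2880·63 + 0.1323·68 = 110.8127
  x_1 = 0.3021·69 + 1.2127·20 + 0.2676·63 + 0.2402·68 = 78.2897
  x_2 = 0.2065·69 + 0.2899·20 + 1.1906·63 + 0.1186·68 = 103.1218
  x_3 = 0.3273·69 + 0.1911·20 + 0.3266·63 + 1.1962·68 = 128.3199
Δx_3 = L[3,2] · Δd_2 = 0.3266 · 13 = 4.2452

4.2452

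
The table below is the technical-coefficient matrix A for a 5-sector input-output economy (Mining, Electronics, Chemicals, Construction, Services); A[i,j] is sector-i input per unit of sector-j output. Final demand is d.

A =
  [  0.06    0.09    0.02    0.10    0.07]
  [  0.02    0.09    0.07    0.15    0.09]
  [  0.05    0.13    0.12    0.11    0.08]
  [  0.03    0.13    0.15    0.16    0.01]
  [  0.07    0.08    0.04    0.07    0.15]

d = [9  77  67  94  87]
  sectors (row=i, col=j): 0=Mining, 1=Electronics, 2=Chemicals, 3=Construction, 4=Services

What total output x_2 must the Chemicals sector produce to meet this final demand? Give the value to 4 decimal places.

Form M = I − A:
  [  0.94   -0.09   -0.02   -0.10   -0.07]
  [ -0.02    0.91   -0.07   -0.15   -0.09]
  [ -0.05   -0.13    0.88   -0.11   -0.08]
  [ -0.03   -0.13   -0.15    0.84   -0.01]
  [ -0.07   -0.08   -0.04   -0.07    0.85]
Leontief inverse L = M⁻¹:
  [  1.0850    0.1527    0.0719    0.1754    0.1144]
  [  0.0512    1.1723    0.1430    0.2462    0.1447]
  [  0.0865    0.2243    1.2003    0.2197    0.1464]
  [  0.0634    0.2287    0.2402    1.2759    0.0671]
  [  0.1035    0.1523    0.0956    0.1530    1.2119]
Total output x = L · d:
  x_0 = 1.0850·9 + 0.1527·77 + 0.0719·67 + 0.1754·94 + 0.1144·87 = 52.7732
  x_1 = 0.0512·9 + 1.1723·77 + 0.1430·67 + 0.2462·94 + 0.1447·87 = 136.0353
  x_2 = 0.0865·9 + 0.2243·77 + 1.2003·67 + 0.2197·94 + 0.1464·87 = 131.8625
  x_3 = 0.0634·9 + 0.2287·77 + 0.2402·67 + 1.2759·94 + 0.0671·87 = 160.0429
  x_4 = 0.1035·9 + 0.1523·77 + 0.0956·67 + 0.1530·94 + 1.2119·87 = 138.8876

131.8625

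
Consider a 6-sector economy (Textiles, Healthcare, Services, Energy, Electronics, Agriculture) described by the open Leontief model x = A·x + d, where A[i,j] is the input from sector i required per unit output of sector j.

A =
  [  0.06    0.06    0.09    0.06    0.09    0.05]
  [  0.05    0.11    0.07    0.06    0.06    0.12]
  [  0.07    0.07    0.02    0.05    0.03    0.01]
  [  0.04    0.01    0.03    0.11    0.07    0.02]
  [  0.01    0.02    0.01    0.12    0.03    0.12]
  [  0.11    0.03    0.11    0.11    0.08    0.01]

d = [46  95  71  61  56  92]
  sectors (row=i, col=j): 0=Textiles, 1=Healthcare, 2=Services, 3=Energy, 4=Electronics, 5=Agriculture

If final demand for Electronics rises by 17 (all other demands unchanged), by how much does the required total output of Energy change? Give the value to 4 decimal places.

Form M = I − A:
  [  0.94   -0.06   -0.09   -0.06   -0.09   -0.05]
  [ -0.05    0.89   -0.07   -0.06   -0.06   -0.12]
  [ -0.07   -0.07    0.98   -0.05   -0.03   -0.01]
  [ -0.04   -0.01   -0.03    0.89   -0.07   -0.02]
  [ -0.01   -0.02   -0.01   -0.12    0.97   -0.12]
  [ -0.11   -0.03   -0.11   -0.11   -0.08    0.99]
Leontief inverse L = M⁻¹:
  [  1.0938    0.0903    0.1212    0.1141    0.1261    0.0850]
  [  0.0947    1.1481    0.1136    0.1242    0.1055    0.1604]
  [  0.0906    0.0914    1.0422    0.0825    0.0551    0.0345]
  [  0.0596    0.0242    0.0480    1.1498    0.0949    0.0412]
  [  0.0394    0.0360    0.0377    0.1675    1.0615    0.1388]
  [  0.1443    0.0606    0.1411    0.1669    0.1196    1.0440]
Total output x = L · d:
  x_0 = 1.0938·46 + 0.0903·95 + 0.1212·71 + 0.1141·61 + 0.1261·56 + 0.0850·92 = 89.3368
  x_1 = 0.0947·46 + 1.1481·95 + 0.1136·71 + 0.1242·61 + 0.1055·56 + 0.1604·92 = 149.7306
  x_2 = 0.0906·46 + 0.0914·95 + 1.0422·71 + 0.0825·61 + 0.0551·56 + 0.0345·92 = 98.1460
  x_3 = 0.0596·46 + 0.0242·95 + 0.0480·71 + 1.1498·61 + 0.0949·56 + 0.0412·92 = 87.6922
  x_4 = 0.0394·46 + 0.0360·95 + 0.0377·71 + 0.1675·61 + 1.0615·56 + 0.1388·92 = 90.3439
  x_5 = 0.1443·46 + 0.0606·95 + 0.1411·71 + 0.1669·61 + 0.1196·56 + 1.0440·92 = 135.3421
Δx_3 = L[3,4] · Δd_4 = 0.0949 · 17 = 1.6131

1.6131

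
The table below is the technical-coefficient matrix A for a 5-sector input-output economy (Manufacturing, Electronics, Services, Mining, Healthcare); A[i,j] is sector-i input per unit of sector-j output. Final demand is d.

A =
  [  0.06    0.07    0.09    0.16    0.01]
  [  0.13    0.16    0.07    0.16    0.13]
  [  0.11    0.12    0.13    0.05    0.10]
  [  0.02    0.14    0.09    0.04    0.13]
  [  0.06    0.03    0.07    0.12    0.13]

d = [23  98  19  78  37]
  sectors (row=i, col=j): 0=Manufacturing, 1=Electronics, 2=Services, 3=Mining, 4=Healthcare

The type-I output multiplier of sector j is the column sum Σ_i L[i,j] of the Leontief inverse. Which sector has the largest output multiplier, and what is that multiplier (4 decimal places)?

Form M = I − A:
  [  0.94   -0.07   -0.09   -0.16   -0.01]
  [ -0.13    0.84   -0.07   -0.16   -0.13]
  [ -0.11   -0.12    0.87   -0.05   -0.10]
  [ -0.02   -0.14   -0.09    0.96   -0.13]
  [ -0.06   -0.03   -0.07   -0.12    0.87]
Leontief inverse L = M⁻¹:
  [  1.1148    0.1574    0.1591    0.2315    0.0892]
  [  0.2226    1.2929    0.1784    0.2944    0.2602]
  [  0.1896    0.2233    1.2193    0.1572    0.1992]
  [  0.0886    0.2269    0.1623    1.1305    0.2225]
  [  0.1120    0.1047    0.1376    0.1947    1.2113]
Total output x = L · d:
  x_0 = 1.1148·23 + 0.1574·98 + 0.1591·19 + 0.2315·78 + 0.0892·37 = 65.4458
  x_1 = 0.2226·23 + 1.2929·98 + 0.1784·19 + 0.2944·78 + 0.2602·37 = 167.8031
  x_2 = 0.1896·23 + 0.2233·98 + 1.2193·19 + 0.1572·78 + 0.1992·37 = 69.0458
  x_3 = 0.0886·23 + 0.2269·98 + 0.1623·19 + 1.1305·78 + 0.2225·37 = 123.7759
  x_4 = 0.1120·23 + 0.1047·98 + 0.1376·19 + 0.1947·78 + 1.2113·37 = 75.4565
Output multipliers (column sums of L):
  Manufacturing: 1.7277
  Electronics: 2.0052
  Services: 1.8568
  Mining: 2.0083
  Healthcare: 1.9824

Mining (2.0083)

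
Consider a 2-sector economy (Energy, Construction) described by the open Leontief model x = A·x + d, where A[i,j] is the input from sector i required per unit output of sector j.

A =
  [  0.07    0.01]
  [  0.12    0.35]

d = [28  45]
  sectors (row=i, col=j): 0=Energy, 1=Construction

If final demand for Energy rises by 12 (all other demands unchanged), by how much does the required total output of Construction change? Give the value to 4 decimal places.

2.3869

Form M = I − A:
  [  0.93   -0.01]
  [ -0.12    0.65]
Leontief inverse L = M⁻¹:
  [  1.0774    0.0166]
  [  0.1989    1.5415]
Total output x = L · d:
  x_0 = 1.0774·28 + 0.0166·45 = 30.9133
  x_1 = 0.1989·28 + 1.5415·45 = 74.9378
Δx_1 = L[1,0] · Δd_0 = 0.1989 · 12 = 2.3869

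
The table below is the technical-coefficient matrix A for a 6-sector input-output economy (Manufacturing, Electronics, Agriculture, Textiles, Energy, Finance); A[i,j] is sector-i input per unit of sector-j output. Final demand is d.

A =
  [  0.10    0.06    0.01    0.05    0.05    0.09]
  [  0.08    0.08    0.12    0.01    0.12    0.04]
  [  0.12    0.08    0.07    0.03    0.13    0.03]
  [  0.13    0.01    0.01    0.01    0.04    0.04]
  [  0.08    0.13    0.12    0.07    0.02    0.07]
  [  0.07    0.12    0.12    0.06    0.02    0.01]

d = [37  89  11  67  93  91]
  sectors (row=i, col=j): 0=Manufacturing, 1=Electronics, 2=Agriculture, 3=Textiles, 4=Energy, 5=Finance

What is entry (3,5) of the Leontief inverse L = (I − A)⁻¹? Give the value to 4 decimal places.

Form M = I − A:
  [  0.90   -0.06   -0.01   -0.05   -0.05   -0.09]
  [ -0.08    0.92   -0.12   -0.01   -0.12   -0.04]
  [ -0.12   -0.08    0.93   -0.03   -0.13   -0.03]
  [ -0.13   -0.01   -0.01    0.99   -0.04   -0.04]
  [ -0.08   -0.13   -0.12   -0.07    0.98   -0.07]
  [ -0.07   -0.12   -0.12   -0.06   -0.02    0.99]
Leontief inverse L = M⁻¹:
  [  1.1555    0.1085    0.0537    0.0744    0.0848    0.1201]
  [  0.1546    1.1488    0.1834    0.0423    0.1763    0.0802]
  [  0.1947    0.1469    1.1299    0.0629    0.1819    0.0733]
  [  0.1673    0.0421    0.0345    1.0282    0.0615    0.0639]
  [  0.1604    0.1945    0.1816    0.0987    1.0827    0.1085]
  [  0.1374    0.1712    0.1687    0.0823    0.0750    1.0433]
Total output x = L · d:
  x_0 = 1.1555·37 + 0.1085·89 + 0.0537·11 + 0.0744·67 + 0.0848·93 + 0.1201·91 = 76.7978
  x_1 = 0.1546·37 + 1.1488·89 + 0.1834·11 + 0.0423·67 + 0.1763·93 + 0.0802·91 = 136.5061
  x_2 = 0.1947·37 + 0.1469·89 + 1.1299·11 + 0.0629·67 + 0.1819·93 + 0.0733·91 = 60.4962
  x_3 = 0.1673·37 + 0.0421·89 + 0.0345·11 + 1.0282·67 + 0.0615·93 + 0.0639·91 = 90.7422
  x_4 = 0.1604·37 + 0.1945·89 + 0.1816·11 + 0.0987·67 + 1.0827·93 + 0.1085·91 = 142.4219
  x_5 = 0.1374·37 + 0.1712·89 + 0.1687·11 + 0.0823·67 + 0.0750·93 + 1.0433·91 = 129.6052

L[3,5] = 0.0639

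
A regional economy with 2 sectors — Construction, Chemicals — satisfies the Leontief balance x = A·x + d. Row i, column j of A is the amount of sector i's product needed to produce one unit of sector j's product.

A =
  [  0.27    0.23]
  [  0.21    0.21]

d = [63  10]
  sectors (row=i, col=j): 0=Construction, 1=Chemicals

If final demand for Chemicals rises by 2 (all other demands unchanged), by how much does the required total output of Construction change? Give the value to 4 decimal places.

0.8706

Form M = I − A:
  [  0.73   -0.23]
  [ -0.21    0.79]
Leontief inverse L = M⁻¹:
  [  1.4951    0.4353]
  [  0.3974    1.3815]
Total output x = L · d:
  x_0 = 1.4951·63 + 0.4353·10 = 98.5428
  x_1 = 0.3974·63 + 1.3815·10 = 38.8531
Δx_0 = L[0,1] · Δd_1 = 0.4353 · 2 = 0.8706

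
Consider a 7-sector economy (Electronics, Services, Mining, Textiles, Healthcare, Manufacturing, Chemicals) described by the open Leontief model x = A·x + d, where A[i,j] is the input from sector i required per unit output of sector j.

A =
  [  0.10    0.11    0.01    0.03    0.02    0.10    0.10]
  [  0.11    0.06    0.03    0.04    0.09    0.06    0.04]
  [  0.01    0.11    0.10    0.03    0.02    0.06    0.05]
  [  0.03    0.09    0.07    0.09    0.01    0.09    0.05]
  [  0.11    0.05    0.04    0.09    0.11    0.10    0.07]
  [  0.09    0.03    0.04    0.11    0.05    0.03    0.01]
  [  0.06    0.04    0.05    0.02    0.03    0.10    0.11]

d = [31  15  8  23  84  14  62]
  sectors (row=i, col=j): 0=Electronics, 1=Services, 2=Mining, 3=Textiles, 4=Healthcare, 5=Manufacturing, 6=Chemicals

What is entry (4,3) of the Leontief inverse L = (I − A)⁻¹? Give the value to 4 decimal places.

L[4,3] = 0.1535

Form M = I − A:
  [  0.90   -0.11   -0.01   -0.03   -0.02   -0.10   -0.10]
  [ -0.11    0.94   -0.03   -0.04   -0.09   -0.06   -0.04]
  [ -0.01   -0.11    0.90   -0.03   -0.02   -0.06   -0.05]
  [ -0.03   -0.09   -0.07    0.91   -0.01   -0.09   -0.05]
  [ -0.11   -0.05   -0.04   -0.09    0.89   -0.10   -0.07]
  [ -0.09   -0.03   -0.04   -0.11   -0.05    0.97   -0.01]
  [ -0.06   -0.04   -0.05   -0.02   -0.03   -0.10    0.89]
Leontief inverse L = M⁻¹:
  [  1.1676    0.1636    0.0426    0.0758    0.0588    0.1618    0.1516]
  [  0.1735    1.1141    0.0618    0.0861    0.1287    0.1211    0.0894]
  [  0.0565    0.1554    1.1338    0.0659    0.0521    0.1059    0.0860]
  [  0.0818    0.1414    0.1071    1.1348    0.0424    0.1428    0.0902]
  [  0.1891    0.1197    0.0849    0.1535    1.1582    0.1795    0.1331]
  [  0.1362    0.0791    0.0700    0.1496    0.0767    1.0811    0.0494]
  [  0.1132    0.0859    0.0825    0.0602    0.0613    0.1530    1.1547]
Total output x = L · d:
  x_0 = 1.1676·31 + 0.1636·15 + 0.0426·8 + 0.0758·23 + 0.0588·84 + 0.1618·14 + 0.1516·62 = 57.3393
  x_1 = 0.1735·31 + 1.1141·15 + 0.0618·8 + 0.0861·23 + 0.1287·84 + 0.1211·14 + 0.0894·62 = 42.6153
  x_2 = 0.0565·31 + 0.1554·15 + 1.1338·8 + 0.0659·23 + 0.0521·84 + 0.1059·14 + 0.0860·62 = 25.8576
  x_3 = 0.0818·31 + 0.1414·15 + 0.1071·8 + 1.1348·23 + 0.0424·84 + 0.1428·14 + 0.0902·62 = 42.7646
  x_4 = 0.1891·31 + 0.1197·15 + 0.0849·8 + 0.1535·23 + 1.1582·84 + 0.1795·14 + 0.1331·62 = 119.9182
  x_5 = 0.1362·31 + 0.0791·15 + 0.0700·8 + 0.1496·23 + 0.0767·84 + 1.0811·14 + 0.0494·62 = 34.0521
  x_6 = 0.1132·31 + 0.0859·15 + 0.0825·8 + 0.0602·23 + 0.0613·84 + 0.1530·14 + 1.1547·62 = 85.7257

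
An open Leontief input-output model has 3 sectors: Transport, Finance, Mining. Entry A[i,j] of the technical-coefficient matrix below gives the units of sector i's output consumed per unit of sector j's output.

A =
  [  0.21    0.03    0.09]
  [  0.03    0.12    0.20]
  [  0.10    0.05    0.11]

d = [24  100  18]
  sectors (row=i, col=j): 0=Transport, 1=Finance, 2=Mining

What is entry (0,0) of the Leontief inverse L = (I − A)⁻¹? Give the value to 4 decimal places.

L[0,0] = 1.2857

Form M = I − A:
  [  0.79   -0.03   -0.09]
  [ -0.03    0.88   -0.20]
  [ -0.10   -0.05    0.89]
Leontief inverse L = M⁻¹:
  [  1.2857    0.0519    0.1417]
  [  0.0777    1.1542    0.2672]
  [  0.1488    0.0707    1.1545]
Total output x = L · d:
  x_0 = 1.2857·24 + 0.0519·100 + 0.1417·18 = 38.5957
  x_1 = 0.0777·24 + 1.1542·100 + 0.2672·18 = 122.0931
  x_2 = 0.1488·24 + 0.0707·100 + 1.1545·18 = 31.4205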